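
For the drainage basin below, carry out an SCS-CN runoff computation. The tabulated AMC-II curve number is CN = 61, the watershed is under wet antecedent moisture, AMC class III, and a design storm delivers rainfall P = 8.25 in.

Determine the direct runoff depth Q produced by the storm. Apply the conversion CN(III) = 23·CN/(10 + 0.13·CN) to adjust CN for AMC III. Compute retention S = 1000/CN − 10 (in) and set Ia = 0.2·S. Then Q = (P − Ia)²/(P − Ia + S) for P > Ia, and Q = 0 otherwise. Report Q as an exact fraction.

Q = 207158449/36651972 in ≈ 5.652 in

Adjust CN=61 to AMC III: 23·61/(10 + 0.13·61) → 1403 ÷ (1793/100) = 140300/1793 ≈ 78.249
Max retention: S = 1000/(140300/1793) − 10 = 3900/1403 in (≈ 2.780 in)
Initial abstraction Ia = S/5 = (3900/1403)/5 = 780/1403 ≈ 0.556 in
Excess rainfall: 8.250 − 0.556 = 7.694 in; P > Ia so Q > 0
Runoff Q = (P−Ia)²/(P−Ia+S) = (7.694)²/(7.694+2.780) = 207158449/36651972 ≈ 5.652 in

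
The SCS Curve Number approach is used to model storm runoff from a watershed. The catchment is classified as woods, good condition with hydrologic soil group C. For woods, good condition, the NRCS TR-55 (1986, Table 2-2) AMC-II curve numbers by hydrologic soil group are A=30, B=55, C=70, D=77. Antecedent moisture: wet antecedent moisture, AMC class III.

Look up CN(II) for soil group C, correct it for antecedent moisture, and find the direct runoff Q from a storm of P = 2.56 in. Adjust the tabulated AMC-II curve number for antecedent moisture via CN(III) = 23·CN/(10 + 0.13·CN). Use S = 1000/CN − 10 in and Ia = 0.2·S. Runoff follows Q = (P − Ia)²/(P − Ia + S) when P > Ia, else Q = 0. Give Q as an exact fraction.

NRCS table: woods, good condition, soil group C → CN(II) = 70
CN(III) from CN(II)=70: (23·70)/(10 + 0.13·70) = 16100/191 ≈ 84.293
Max retention: S = 1000/(16100/191) − 10 = 300/161 in (≈ 1.863 in)
Ia = 0.2S: 0.2·1.863 = 0.373 in (exactly 60/161)
P − Ia = 2.560 − 0.373 = 8804/4025 ≈ 2.187 in (> 0, runoff occurs)
Runoff Q = (P−Ia)²/(P−Ia+S) = (2.187)²/(2.187+1.863) = 4844401/4101475 ≈ 1.181 in

Q = 4844401/4101475 in ≈ 1.181 in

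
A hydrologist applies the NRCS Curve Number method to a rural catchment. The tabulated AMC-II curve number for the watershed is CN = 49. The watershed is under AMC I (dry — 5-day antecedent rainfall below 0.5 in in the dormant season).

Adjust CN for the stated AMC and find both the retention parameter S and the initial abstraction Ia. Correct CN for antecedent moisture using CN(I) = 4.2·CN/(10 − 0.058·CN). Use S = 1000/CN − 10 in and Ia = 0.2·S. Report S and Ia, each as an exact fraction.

S = 8500/343 in ≈ 24.781 in; Ia = 1700/343 in ≈ 4.956 in

Adjust CN=49 to AMC I: 4.2·49/(10 − 0.058·49) → (1029/5) ÷ (3579/500) = 34300/1193 ≈ 28.751
Max retention: S = 1000/(34300/1193) − 10 = 8500/343 in (≈ 24.781 in)
Initial abstraction Ia = S/5 = (8500/343)/5 = 1700/343 ≈ 4.956 in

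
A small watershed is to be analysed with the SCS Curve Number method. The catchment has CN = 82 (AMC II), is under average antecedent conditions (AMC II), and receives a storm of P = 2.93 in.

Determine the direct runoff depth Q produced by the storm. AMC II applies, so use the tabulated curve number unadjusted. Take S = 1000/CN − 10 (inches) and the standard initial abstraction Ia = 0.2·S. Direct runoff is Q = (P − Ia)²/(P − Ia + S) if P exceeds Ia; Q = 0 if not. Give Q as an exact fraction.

AMC II — tabulated CN = 82 applies directly.
Retention S: 1000/CN − 10 with CN=82.000 → S = 90/41 ≈ 2.195 in
Initial abstraction Ia = S/5 = (90/41)/5 = 18/41 ≈ 0.439 in
P − Ia = 2.930 − 0.439 = 10213/4100 ≈ 2.491 in (> 0, runoff occurs)
Q = (10213/4100)²/((10213/4100) + 90/41) = (104305369/16810000)/(19213/4100) = 104305369/78773300 in ≈ 1.324 in

Q = 104305369/78773300 in ≈ 1.324 in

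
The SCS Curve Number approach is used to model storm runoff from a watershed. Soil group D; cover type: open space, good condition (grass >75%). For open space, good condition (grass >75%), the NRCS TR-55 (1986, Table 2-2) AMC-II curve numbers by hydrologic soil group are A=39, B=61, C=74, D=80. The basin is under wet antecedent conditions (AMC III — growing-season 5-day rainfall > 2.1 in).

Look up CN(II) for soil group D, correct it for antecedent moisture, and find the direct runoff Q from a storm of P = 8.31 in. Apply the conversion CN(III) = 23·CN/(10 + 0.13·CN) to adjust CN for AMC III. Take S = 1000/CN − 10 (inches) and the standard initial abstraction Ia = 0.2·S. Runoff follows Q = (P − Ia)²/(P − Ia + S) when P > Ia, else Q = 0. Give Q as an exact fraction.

Q = 346443769/48559900 in ≈ 7.134 in

NRCS table: open space, good condition (grass >75%), soil group D → CN(II) = 80
Wet (AMC III): CN(III) = 23·80/(10 + 0.13·80) = 1840/(102/5) = 4600/51 ≈ 90.196
Max retention: S = 1000/(4600/51) − 10 = 25/23 in (≈ 1.087 in)
Ia = 0.2·(25/23) = 5/23 in ≈ 0.217 in
Excess rainfall: 8.310 − 0.217 = 8.093 in; P > Ia so Q > 0
Q: (18613/2300)² ÷ (21113/2300) = 346443769/48559900 in (≈ 7.134 in)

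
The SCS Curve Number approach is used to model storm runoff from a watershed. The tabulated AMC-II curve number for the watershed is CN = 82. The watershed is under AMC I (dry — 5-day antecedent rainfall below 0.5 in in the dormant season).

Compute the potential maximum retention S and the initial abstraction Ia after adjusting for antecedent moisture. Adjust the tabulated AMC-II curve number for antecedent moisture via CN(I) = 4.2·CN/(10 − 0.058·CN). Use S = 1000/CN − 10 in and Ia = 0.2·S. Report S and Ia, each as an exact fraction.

Adjust CN=82 to AMC I: 4.2·82/(10 − 0.058·82) → (1722/5) ÷ (1311/250) = 28700/437 ≈ 65.675
Max retention: S = 1000/(28700/437) − 10 = 1500/287 in (≈ 5.226 in)
Ia = 0.2S: 0.2·5.226 = 1.045 in (exactly 300/287)

S = 1500/287 in ≈ 5.226 in; Ia = 300/287 in ≈ 1.045 in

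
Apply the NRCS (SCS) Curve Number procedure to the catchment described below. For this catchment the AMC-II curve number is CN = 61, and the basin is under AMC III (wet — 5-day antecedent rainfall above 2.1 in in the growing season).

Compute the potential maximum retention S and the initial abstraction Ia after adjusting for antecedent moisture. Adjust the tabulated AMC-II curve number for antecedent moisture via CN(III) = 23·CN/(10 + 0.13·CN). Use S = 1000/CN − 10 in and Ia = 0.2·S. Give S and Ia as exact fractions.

S = 3900/1403 in ≈ 2.780 in; Ia = 780/1403 in ≈ 0.556 in

Adjust CN=61 to AMC III: 23·61/(10 + 0.13·61) → 1403 ÷ (1793/100) = 140300/1793 ≈ 78.249
Retention S: 1000/CN − 10 with CN=78.249 → S = 3900/1403 ≈ 2.780 in
Ia = 0.2·(3900/1403) = 780/1403 in ≈ 0.556 in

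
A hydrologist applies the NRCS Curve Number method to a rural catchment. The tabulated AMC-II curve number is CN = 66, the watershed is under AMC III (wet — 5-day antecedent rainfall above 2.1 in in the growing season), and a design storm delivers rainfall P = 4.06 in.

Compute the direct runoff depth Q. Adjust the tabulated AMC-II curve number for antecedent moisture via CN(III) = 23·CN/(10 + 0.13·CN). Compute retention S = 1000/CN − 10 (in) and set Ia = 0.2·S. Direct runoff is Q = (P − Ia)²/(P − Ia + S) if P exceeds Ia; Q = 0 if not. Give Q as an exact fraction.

Q = 18790103929/8427822150 in ≈ 2.230 in

CN(III) from CN(II)=66: (23·66)/(10 + 0.13·66) = 75900/929 ≈ 81.701
S = 1000/(75900/929) − 10 = 1700/759 in ≈ 2.240 in
Ia = 0.2·(1700/759) = 340/759 in ≈ 0.448 in
Since P=4.060 > Ia=0.448: effective rainfall P−Ia = 137077/37950 in
Q: (137077/37950)² ÷ (222077/37950) = 18790103929/8427822150 in (≈ 2.230 in)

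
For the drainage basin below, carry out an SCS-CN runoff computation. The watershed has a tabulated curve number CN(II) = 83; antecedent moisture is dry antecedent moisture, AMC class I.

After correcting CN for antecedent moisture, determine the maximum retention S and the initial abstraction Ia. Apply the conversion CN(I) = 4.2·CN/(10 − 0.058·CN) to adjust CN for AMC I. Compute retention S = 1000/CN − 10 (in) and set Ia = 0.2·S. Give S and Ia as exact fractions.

Dry (AMC I): CN(I) = 4.2·83/(10 − 0.058·83) = (1743/5)/(2593/500) = 174300/2593 ≈ 67.219
S = 1000/(174300/2593) − 10 = 8500/1743 in ≈ 4.877 in
Ia = 0.2S: 0.2·4.877 = 0.975 in (exactly 1700/1743)

S = 8500/1743 in ≈ 4.877 in; Ia = 1700/1743 in ≈ 0.975 in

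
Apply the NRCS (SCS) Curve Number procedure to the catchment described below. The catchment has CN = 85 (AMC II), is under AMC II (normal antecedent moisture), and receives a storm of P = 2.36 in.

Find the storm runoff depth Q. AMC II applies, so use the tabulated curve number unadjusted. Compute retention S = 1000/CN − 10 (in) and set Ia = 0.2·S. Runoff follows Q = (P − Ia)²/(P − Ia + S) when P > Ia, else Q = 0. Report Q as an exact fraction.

Average conditions: CN = 85 (no AMC adjustment).
S = 1000/85 − 10 = 30/17 in ≈ 1.765 in
Initial abstraction Ia = S/5 = (30/17)/5 = 6/17 ≈ 0.353 in
Excess rainfall: 2.360 − 0.353 = 2.007 in; P > Ia so Q > 0
Runoff Q = (P−Ia)²/(P−Ia+S) = (2.007)²/(2.007+1.765) = 727609/681275 ≈ 1.068 in

Q = 727609/681275 in ≈ 1.068 in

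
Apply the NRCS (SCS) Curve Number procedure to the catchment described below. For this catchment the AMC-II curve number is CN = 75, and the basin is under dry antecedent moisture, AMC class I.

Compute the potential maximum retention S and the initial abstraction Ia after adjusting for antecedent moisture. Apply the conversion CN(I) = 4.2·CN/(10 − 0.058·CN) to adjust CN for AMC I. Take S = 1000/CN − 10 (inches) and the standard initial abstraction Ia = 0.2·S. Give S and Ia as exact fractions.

Dry (AMC I): CN(I) = 4.2·75/(10 − 0.058·75) = 315/(113/20) = 6300/113 ≈ 55.752
S = 1000/(6300/113) − 10 = 500/63 in ≈ 7.937 in
Ia = 0.2·(500/63) = 100/63 in ≈ 1.587 in

S = 500/63 in ≈ 7.937 in; Ia = 100/63 in ≈ 1.587 in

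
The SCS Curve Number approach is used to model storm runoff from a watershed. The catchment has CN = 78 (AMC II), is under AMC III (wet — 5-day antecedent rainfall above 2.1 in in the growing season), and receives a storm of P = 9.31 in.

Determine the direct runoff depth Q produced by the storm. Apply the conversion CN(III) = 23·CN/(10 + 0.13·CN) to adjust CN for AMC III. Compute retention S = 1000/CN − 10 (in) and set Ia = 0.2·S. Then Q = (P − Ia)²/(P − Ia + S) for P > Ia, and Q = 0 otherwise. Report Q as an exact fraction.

Q = 661142993449/82802697900 in ≈ 7.985 in

Wet (AMC III): CN(III) = 23·78/(10 + 0.13·78) = 1794/(1007/50) = 89700/1007 ≈ 89.076
S = 1000/(89700/1007) − 10 = 1100/897 in ≈ 1.226 in
Ia = 0.2·(1100/897) = 220/897 in ≈ 0.245 in
Excess rainfall: 9.310 − 0.245 = 9.065 in; P > Ia so Q > 0
Runoff Q = (P−Ia)²/(P−Ia+S) = (9.065)²/(9.065+1.226) = 661142993449/82802697900 ≈ 7.985 in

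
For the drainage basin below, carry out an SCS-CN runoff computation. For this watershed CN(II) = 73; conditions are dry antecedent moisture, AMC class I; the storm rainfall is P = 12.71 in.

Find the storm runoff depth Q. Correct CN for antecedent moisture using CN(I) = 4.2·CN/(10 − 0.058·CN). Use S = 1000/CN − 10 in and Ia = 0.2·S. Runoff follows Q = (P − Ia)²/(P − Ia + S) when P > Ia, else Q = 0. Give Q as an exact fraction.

Dry (AMC I): CN(I) = 4.2·73/(10 − 0.058·73) = (1533/5)/(2883/500) = 51100/961 ≈ 53.174
Retention S: 1000/CN − 10 with CN=53.174 → S = 4500/511 ≈ 8.806 in
Ia = 0.2S: 0.2·8.806 = 1.761 in (exactly 900/511)
Excess rainfall: 12.710 − 1.761 = 10.949 in; P > Ia so Q > 0
Q: (559481/51100)² ÷ (1009481/51100) = 313018989361/51584479100 in (≈ 6.068 in)

Q = 313018989361/51584479100 in ≈ 6.068 in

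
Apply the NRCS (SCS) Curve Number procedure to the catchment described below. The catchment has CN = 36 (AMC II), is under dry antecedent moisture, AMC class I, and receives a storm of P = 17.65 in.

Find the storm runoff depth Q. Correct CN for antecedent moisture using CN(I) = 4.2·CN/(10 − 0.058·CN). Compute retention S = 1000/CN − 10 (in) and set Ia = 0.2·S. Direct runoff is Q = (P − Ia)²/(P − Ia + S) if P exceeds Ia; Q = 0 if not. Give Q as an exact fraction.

Dry (AMC I): CN(I) = 4.2·36/(10 − 0.058·36) = (756/5)/(989/125) = 18900/989 ≈ 19.110
Max retention: S = 1000/(18900/989) − 10 = 8000/189 in (≈ 42.328 in)
Ia = 0.2·(8000/189) = 1600/189 in ≈ 8.466 in
P − Ia = 17.650 − 8.466 = 34717/3780 ≈ 9.184 in (> 0, runoff occurs)
Q = (34717/3780)²/((34717/3780) + 8000/189) = (1205270089/14288400)/(194717/3780) = 1205270089/736030260 in ≈ 1.638 in

Q = 1205270089/736030260 in ≈ 1.638 in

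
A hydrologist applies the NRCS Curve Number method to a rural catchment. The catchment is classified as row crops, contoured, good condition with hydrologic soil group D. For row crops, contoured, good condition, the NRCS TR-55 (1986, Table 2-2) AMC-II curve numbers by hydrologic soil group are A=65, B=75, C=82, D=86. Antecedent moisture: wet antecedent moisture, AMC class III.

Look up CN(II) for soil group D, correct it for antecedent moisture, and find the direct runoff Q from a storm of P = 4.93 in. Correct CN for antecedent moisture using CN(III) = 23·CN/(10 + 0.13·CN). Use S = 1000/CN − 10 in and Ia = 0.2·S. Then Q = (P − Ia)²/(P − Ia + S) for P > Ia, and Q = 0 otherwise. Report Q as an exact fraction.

NRCS table: row crops, contoured, good condition, soil group D → CN(II) = 86
Adjust CN=86 to AMC III: 23·86/(10 + 0.13·86) → 1978 ÷ (1059/50) = 98900/1059 ≈ 93.390
Retention S: 1000/CN − 10 with CN=93.390 → S = 700/989 ≈ 0.708 in
Ia = 0.2·(700/989) = 140/989 in ≈ 0.142 in
Excess rainfall: 4.930 − 0.142 = 4.788 in; P > Ia so Q > 0
Q: (473577/98900)² ÷ (543577/98900) = 224275174929/53759765300 in (≈ 4.172 in)

Q = 224275174929/53759765300 in ≈ 4.172 in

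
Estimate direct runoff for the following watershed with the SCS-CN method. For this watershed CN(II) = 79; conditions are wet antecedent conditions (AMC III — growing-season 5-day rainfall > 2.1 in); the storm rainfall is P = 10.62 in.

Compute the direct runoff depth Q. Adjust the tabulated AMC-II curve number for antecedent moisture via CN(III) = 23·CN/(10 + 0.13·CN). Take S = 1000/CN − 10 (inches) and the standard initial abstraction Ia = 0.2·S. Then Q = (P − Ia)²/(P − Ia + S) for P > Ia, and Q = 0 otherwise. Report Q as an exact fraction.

Wet (AMC III): CN(III) = 23·79/(10 + 0.13·79) = 1817/(2027/100) = 181700/2027 ≈ 89.640
S = 1000/(181700/2027) − 10 = 2100/1817 in ≈ 1.156 in
Initial abstraction Ia = S/5 = (2100/1817)/5 = 420/1817 ≈ 0.231 in
Since P=10.620 > Ia=0.231: effective rainfall P−Ia = 943827/90850 in
Q: (943827/90850)² ÷ (1048827/90850) = 296936468643/31761977650 in (≈ 9.349 in)

Q = 296936468643/31761977650 in ≈ 9.349 in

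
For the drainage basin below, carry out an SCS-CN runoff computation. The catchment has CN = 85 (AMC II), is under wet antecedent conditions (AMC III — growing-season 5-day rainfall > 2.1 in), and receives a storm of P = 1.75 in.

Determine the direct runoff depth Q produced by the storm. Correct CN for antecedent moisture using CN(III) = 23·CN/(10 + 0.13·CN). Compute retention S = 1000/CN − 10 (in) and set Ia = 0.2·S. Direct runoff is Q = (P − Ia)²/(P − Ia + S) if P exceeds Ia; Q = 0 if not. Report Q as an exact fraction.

Q = 6235009/5782108 in ≈ 1.078 in

CN(III) from CN(II)=85: (23·85)/(10 + 0.13·85) = 39100/421 ≈ 92.874
S = 1000/(39100/421) − 10 = 300/391 in ≈ 0.767 in
Initial abstraction Ia = S/5 = (300/391)/5 = 60/391 ≈ 0.153 in
Since P=1.750 > Ia=0.153: effective rainfall P−Ia = 2497/1564 in
Q: (2497/1564)² ÷ (3697/1564) = 6235009/5782108 in (≈ 1.078 in)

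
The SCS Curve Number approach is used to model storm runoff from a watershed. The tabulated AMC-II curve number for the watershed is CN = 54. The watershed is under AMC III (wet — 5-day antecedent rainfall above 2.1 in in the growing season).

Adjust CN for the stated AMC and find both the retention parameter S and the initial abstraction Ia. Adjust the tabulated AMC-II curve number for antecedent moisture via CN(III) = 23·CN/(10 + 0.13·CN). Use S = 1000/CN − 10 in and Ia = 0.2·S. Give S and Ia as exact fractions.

S = 100/27 in ≈ 3.704 in; Ia = 20/27 in ≈ 0.741 in

CN(III) from CN(II)=54: (23·54)/(10 + 0.13·54) = 2700/37 ≈ 72.973
Max retention: S = 1000/(2700/37) − 10 = 100/27 in (≈ 3.704 in)
Ia = 0.2·(100/27) = 20/27 in ≈ 0.741 in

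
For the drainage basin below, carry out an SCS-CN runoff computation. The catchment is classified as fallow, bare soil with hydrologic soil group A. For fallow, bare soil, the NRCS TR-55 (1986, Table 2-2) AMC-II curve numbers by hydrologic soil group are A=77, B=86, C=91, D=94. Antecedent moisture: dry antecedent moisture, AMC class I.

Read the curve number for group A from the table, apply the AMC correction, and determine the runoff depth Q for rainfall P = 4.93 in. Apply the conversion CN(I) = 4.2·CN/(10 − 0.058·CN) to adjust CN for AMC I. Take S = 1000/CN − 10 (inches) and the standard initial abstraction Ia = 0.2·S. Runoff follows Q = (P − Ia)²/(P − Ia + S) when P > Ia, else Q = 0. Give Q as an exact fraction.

Q = 321694286761/277668167700 in ≈ 1.159 in

NRCS table: fallow, bare soil, soil group A → CN(II) = 77
Adjust CN=77 to AMC I: 4.2·77/(10 − 0.058·77) → (1617/5) ÷ (2767/500) = 161700/2767 ≈ 58.439
Retention S: 1000/CN − 10 with CN=58.439 → S = 11500/1617 ≈ 7.112 in
Ia = 0.2·(11500/1617) = 2300/1617 in ≈ 1.422 in
P − Ia = 4.930 − 1.422 = 567181/161700 ≈ 3.508 in (> 0, runoff occurs)
Q: (567181/161700)² ÷ (1717181/161700) = 321694286761/277668167700 in (≈ 1.159 in)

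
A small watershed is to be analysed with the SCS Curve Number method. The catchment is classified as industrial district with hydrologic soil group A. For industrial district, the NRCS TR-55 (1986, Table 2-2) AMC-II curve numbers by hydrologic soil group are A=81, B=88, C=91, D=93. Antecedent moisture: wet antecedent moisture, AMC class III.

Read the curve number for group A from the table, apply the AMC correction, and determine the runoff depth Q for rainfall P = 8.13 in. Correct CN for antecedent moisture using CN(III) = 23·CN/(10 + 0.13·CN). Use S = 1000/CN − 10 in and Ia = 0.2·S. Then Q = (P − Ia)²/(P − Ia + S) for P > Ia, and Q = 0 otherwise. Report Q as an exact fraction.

NRCS table: industrial district, soil group A → CN(II) = 81
Wet (AMC III): CN(III) = 23·81/(10 + 0.13·81) = 1863/(2053/100) = 186300/2053 ≈ 90.745
Retention S: 1000/CN − 10 with CN=90.745 → S = 1900/1863 ≈ 1.020 in
Ia = 0.2S: 0.2·1.020 = 0.204 in (exactly 380/1863)
Excess rainfall: 8.130 − 0.204 = 7.926 in; P > Ia so Q > 0
Q: (1476619/186300)² ÷ (1666619/186300) = 2180403671161/310491119700 in (≈ 7.022 in)

Q = 2180403671161/310491119700 in ≈ 7.022 in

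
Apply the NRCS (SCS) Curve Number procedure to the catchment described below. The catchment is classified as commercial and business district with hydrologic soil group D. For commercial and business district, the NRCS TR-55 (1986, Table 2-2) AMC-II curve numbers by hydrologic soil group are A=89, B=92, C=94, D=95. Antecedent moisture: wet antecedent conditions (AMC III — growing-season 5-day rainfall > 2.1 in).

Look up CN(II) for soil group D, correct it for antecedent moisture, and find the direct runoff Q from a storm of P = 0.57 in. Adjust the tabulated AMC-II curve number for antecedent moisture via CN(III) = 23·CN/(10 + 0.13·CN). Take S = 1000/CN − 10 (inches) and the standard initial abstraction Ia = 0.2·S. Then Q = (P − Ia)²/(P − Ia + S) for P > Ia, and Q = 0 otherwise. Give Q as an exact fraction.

Q = 524822281/1438123300 in ≈ 0.365 in

NRCS table: commercial and business district, soil group D → CN(II) = 95
CN(III) from CN(II)=95: (23·95)/(10 + 0.13·95) = 43700/447 ≈ 97.763
Max retention: S = 1000/(43700/447) − 10 = 100/437 in (≈ 0.229 in)
Ia = 0.2·(100/437) = 20/437 in ≈ 0.046 in
Since P=0.570 > Ia=0.046: effective rainfall P−Ia = 22909/43700 in
Q: (22909/43700)² ÷ (32909/43700) = 524822281/1438123300 in (≈ 0.365 in)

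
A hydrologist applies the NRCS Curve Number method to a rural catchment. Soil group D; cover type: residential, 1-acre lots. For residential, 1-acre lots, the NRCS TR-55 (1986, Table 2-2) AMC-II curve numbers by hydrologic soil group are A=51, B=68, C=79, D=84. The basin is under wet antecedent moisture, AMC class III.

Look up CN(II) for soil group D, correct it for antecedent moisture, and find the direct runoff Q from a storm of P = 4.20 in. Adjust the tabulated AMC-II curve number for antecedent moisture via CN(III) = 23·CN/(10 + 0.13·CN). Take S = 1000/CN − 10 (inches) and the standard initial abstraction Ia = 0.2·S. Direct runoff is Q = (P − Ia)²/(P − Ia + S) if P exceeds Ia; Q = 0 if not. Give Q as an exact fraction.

NRCS table: residential, 1-acre lots, soil group D → CN(II) = 84
CN(III) from CN(II)=84: (23·84)/(10 + 0.13·84) = 48300/523 ≈ 92.352
Retention S: 1000/CN − 10 with CN=92.352 → S = 400/483 ≈ 0.828 in
Ia = 0.2S: 0.2·0.828 = 0.166 in (exactly 80/483)
Excess rainfall: 4.200 − 0.166 = 4.034 in; P > Ia so Q > 0
Runoff Q = (P−Ia)²/(P−Ia+S) = (4.034)²/(4.034+0.828) = 94926049/28359345 ≈ 3.347 in

Q = 94926049/28359345 in ≈ 3.347 in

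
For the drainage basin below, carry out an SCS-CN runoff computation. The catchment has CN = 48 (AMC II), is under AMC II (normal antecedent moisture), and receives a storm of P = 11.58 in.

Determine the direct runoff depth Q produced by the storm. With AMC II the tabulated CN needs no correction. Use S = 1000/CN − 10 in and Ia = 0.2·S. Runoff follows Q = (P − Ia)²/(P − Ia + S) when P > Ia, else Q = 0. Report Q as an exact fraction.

Q = 996872/227775 in ≈ 4.377 in

Average conditions: CN = 48 (no AMC adjustment).
Retention S: 1000/CN − 10 with CN=48.000 → S = 65/6 ≈ 10.833 in
Ia = 0.2·(65/6) = 13/6 in ≈ 2.167 in
Excess rainfall: 11.580 − 2.167 = 9.413 in; P > Ia so Q > 0
Q: (706/75)² ÷ (3037/150) = 996872/227775 in (≈ 4.377 in)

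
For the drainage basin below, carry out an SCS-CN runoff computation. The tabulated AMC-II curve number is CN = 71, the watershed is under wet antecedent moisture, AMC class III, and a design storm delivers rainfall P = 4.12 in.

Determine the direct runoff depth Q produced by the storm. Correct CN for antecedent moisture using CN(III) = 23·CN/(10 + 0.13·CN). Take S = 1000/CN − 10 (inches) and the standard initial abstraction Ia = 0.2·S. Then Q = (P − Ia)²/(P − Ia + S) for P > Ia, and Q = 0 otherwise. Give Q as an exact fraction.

Q = 23623382601/9234574175 in ≈ 2.558 in

CN(III) from CN(II)=71: (23·71)/(10 + 0.13·71) = 163300/1923 ≈ 84.919
Max retention: S = 1000/(163300/1923) − 10 = 2900/1633 in (≈ 1.776 in)
Ia = 0.2·(2900/1633) = 580/1633 in ≈ 0.355 in
P − Ia = 4.120 − 0.355 = 153699/40825 ≈ 3.765 in (> 0, runoff occurs)
Q = (153699/40825)²/((153699/40825) + 2900/1633) = (23623382601/1666680625)/(226199/40825) = 23623382601/9234574175 in ≈ 2.558 in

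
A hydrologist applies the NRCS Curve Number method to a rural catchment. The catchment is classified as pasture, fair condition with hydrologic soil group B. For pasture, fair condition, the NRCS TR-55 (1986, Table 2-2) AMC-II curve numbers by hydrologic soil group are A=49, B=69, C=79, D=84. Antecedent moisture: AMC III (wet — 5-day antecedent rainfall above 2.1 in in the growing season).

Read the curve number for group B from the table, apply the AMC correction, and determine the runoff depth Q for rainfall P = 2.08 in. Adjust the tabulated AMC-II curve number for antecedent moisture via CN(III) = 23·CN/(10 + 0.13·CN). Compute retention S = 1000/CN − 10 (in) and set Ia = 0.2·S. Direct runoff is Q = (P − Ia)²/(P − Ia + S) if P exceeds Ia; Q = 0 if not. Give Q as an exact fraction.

Q = 1123054144/1433497425 in ≈ 0.783 in

NRCS table: pasture, fair condition, soil group B → CN(II) = 69
Adjust CN=69 to AMC III: 23·69/(10 + 0.13·69) → 1587 ÷ (1897/100) = 158700/1897 ≈ 83.658
Max retention: S = 1000/(158700/1897) − 10 = 3100/1587 in (≈ 1.953 in)
Ia = 0.2·(3100/1587) = 620/1587 in ≈ 0.391 in
P − Ia = 2.080 − 0.391 = 67024/39675 ≈ 1.689 in (> 0, runoff occurs)
Runoff Q = (P−Ia)²/(P−Ia+S) = (1.689)²/(1.689+1.953) = 1123054144/1433497425 ≈ 0.783 in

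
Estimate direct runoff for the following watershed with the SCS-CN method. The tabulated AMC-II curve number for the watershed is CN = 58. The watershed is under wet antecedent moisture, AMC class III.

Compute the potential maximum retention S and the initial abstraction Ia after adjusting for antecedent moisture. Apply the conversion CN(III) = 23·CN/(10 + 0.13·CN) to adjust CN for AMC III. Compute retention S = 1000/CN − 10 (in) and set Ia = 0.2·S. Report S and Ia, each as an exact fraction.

CN(III) from CN(II)=58: (23·58)/(10 + 0.13·58) = 66700/877 ≈ 76.055
Max retention: S = 1000/(66700/877) − 10 = 2100/667 in (≈ 3.148 in)
Initial abstraction Ia = S/5 = (2100/667)/5 = 420/667 ≈ 0.630 in

S = 2100/667 in ≈ 3.148 in; Ia = 420/667 in ≈ 0.630 in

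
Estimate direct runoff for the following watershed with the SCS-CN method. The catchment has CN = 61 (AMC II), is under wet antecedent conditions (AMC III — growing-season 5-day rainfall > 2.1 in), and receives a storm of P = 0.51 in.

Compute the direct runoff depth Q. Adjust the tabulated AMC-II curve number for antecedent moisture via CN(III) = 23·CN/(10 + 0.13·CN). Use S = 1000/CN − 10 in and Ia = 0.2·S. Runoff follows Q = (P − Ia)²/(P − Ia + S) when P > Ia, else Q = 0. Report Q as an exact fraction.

Q = 0 in ≈ 0.000 in

Wet (AMC III): CN(III) = 23·61/(10 + 0.13·61) = 1403/(1793/100) = 140300/1793 ≈ 78.249
S = 1000/(140300/1793) − 10 = 3900/1403 in ≈ 2.780 in
Ia = 0.2S: 0.2·2.780 = 0.556 in (exactly 780/1403)
P = 0.510 ≤ Ia = 0.556 in: entire storm abstracted, Q = 0.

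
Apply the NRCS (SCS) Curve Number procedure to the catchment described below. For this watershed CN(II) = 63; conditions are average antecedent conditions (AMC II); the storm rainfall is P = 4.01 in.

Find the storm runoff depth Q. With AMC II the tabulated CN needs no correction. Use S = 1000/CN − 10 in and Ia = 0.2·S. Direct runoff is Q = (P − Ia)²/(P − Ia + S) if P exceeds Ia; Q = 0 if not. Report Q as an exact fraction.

Q = 319086769/345636900 in ≈ 0.923 in

Average conditions: CN = 63 (no AMC adjustment).
S = 1000/63 − 10 = 370/63 in ≈ 5.873 in
Ia = 0.2·(370/63) = 74/63 in ≈ 1.175 in
Since P=4.010 > Ia=1.175: effective rainfall P−Ia = 17863/6300 in
Runoff Q = (P−Ia)²/(P−Ia+S) = (2.835)²/(2.835+5.873) = 319086769/345636900 ≈ 0.923 in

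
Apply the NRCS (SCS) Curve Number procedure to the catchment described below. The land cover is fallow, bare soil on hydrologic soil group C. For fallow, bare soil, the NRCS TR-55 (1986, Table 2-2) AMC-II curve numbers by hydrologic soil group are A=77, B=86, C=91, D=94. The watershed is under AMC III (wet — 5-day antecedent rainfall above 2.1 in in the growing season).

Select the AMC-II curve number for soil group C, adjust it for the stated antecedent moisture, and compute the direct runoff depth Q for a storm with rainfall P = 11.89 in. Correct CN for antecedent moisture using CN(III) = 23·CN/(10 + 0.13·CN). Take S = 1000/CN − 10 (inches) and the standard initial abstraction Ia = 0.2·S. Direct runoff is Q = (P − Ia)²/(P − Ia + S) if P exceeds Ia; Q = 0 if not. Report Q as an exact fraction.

NRCS table: fallow, bare soil, soil group C → CN(II) = 91
CN(III) from CN(II)=91: (23·91)/(10 + 0.13·91) = 209300/2183 ≈ 95.877
S = 1000/(209300/2183) − 10 = 900/2093 in ≈ 0.430 in
Initial abstraction Ia = S/5 = (900/2093)/5 = 180/2093 ≈ 0.086 in
Excess rainfall: 11.890 − 0.086 = 11.804 in; P > Ia so Q > 0
Q = (2470577/209300)²/((2470577/209300) + 900/2093) = (6103750712929/43806490000)/(2560577/209300) = 6103750712929/535928766100 in ≈ 11.389 in

Q = 6103750712929/535928766100 in ≈ 11.389 in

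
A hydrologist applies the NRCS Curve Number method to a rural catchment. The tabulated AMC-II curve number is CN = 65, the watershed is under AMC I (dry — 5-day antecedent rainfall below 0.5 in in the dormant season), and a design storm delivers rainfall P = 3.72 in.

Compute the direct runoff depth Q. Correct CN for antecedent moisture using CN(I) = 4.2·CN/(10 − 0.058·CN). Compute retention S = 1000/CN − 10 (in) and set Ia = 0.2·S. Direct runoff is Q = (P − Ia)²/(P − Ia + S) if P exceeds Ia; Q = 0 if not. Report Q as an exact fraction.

Q = 1270129/13286325 in ≈ 0.096 in

CN(I) from CN(II)=65: (4.2·65)/(10 − 0.058·65) = 3900/89 ≈ 43.820
Retention S: 1000/CN − 10 with CN=43.820 → S = 500/39 ≈ 12.821 in
Ia = 0.2S: 0.2·12.821 = 2.564 in (exactly 100/39)
Since P=3.720 > Ia=2.564: effective rainfall P−Ia = 1127/975 in
Q = (1127/975)²/((1127/975) + 500/39) = (1270129/950625)/(13627/975) = 1270129/13286325 in ≈ 0.096 in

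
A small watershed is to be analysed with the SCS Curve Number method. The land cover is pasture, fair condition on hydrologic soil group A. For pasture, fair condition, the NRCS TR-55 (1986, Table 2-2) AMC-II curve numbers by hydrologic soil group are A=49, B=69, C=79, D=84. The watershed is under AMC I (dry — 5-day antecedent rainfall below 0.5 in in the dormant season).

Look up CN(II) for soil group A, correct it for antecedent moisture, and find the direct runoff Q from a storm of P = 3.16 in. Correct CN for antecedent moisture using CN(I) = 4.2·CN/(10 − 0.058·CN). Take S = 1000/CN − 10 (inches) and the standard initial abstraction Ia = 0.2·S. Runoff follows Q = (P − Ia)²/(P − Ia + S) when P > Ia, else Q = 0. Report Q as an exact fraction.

NRCS table: pasture, fair condition, soil group A → CN(II) = 49
CN(I) from CN(II)=49: (4.2·49)/(10 − 0.058·49) = 34300/1193 ≈ 28.751
Retention S: 1000/CN − 10 with CN=28.751 → S = 8500/343 ≈ 24.781 in
Ia = 0.2·(8500/343) = 1700/343 in ≈ 4.956 in
P = 3.160 ≤ Ia = 4.956 in: entire storm abstracted, Q = 0.

Q = 0 in ≈ 0.000 in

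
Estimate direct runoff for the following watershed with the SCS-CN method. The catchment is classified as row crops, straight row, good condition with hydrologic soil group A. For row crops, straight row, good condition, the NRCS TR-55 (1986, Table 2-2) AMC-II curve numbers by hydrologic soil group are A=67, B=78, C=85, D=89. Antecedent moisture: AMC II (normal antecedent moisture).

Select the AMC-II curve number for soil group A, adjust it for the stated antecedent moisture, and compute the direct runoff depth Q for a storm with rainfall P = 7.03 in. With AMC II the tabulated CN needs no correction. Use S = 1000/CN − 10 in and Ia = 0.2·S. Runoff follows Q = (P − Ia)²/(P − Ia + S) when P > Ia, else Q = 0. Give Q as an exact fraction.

Q = 1640331001/492456700 in ≈ 3.331 in

NRCS table: row crops, straight row, good condition, soil group A → CN(II) = 67
AMC II — tabulated CN = 67 applies directly.
Retention S: 1000/CN − 10 with CN=67.000 → S = 330/67 ≈ 4.925 in
Initial abstraction Ia = S/5 = (330/67)/5 = 66/67 ≈ 0.985 in
P − Ia = 7.030 − 0.985 = 40501/6700 ≈ 6.045 in (> 0, runoff occurs)
Q = (40501/6700)²/((40501/6700) + 330/67) = (1640331001/44890000)/(73501/6700) = 1640331001/492456700 in ≈ 3.331 in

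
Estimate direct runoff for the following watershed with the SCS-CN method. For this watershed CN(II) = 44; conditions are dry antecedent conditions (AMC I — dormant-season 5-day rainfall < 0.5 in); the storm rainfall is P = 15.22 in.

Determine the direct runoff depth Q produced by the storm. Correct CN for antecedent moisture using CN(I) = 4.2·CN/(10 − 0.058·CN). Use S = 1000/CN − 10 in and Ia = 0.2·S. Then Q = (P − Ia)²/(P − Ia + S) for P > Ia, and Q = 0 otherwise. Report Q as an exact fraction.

Q = 228402769/107436450 in ≈ 2.126 in

Dry (AMC I): CN(I) = 4.2·44/(10 − 0.058·44) = (924/5)/(931/125) = 3300/133 ≈ 24.812
S = 1000/(3300/133) − 10 = 1000/33 in ≈ 30.303 in
Initial abstraction Ia = S/5 = (1000/33)/5 = 200/33 ≈ 6.061 in
P − Ia = 15.220 − 6.061 = 15113/1650 ≈ 9.159 in (> 0, runoff occurs)
Q: (15113/1650)² ÷ (65113/1650) = 228402769/107436450 in (≈ 2.126 in)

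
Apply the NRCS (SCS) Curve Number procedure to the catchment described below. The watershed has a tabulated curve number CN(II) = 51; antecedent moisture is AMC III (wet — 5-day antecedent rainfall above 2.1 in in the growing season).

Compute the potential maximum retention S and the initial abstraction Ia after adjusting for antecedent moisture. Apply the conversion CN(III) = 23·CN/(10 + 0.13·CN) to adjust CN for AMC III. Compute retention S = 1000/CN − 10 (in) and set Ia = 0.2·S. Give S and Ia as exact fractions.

S = 4900/1173 in ≈ 4.177 in; Ia = 980/1173 in ≈ 0.835 in

Wet (AMC III): CN(III) = 23·51/(10 + 0.13·51) = 1173/(1663/100) = 117300/1663 ≈ 70.535
Max retention: S = 1000/(117300/1663) − 10 = 4900/1173 in (≈ 4.177 in)
Ia = 0.2·(4900/1173) = 980/1173 in ≈ 0.835 in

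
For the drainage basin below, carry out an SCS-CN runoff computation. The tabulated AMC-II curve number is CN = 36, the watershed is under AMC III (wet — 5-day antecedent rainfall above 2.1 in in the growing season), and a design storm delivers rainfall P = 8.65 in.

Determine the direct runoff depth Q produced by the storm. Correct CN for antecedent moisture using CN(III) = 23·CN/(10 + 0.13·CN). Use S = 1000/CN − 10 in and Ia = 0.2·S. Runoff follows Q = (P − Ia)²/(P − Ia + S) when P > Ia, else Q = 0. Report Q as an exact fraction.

Wet (AMC III): CN(III) = 23·36/(10 + 0.13·36) = 828/(367/25) = 20700/367 ≈ 56.403
S = 1000/(20700/367) − 10 = 1600/207 in ≈ 7.729 in
Ia = 0.2·(1600/207) = 320/207 in ≈ 1.546 in
Since P=8.650 > Ia=1.546: effective rainfall P−Ia = 29411/4140 in
Q: (29411/4140)² ÷ (61411/4140) = 865006921/254241540 in (≈ 3.402 in)

Q = 865006921/254241540 in ≈ 3.402 in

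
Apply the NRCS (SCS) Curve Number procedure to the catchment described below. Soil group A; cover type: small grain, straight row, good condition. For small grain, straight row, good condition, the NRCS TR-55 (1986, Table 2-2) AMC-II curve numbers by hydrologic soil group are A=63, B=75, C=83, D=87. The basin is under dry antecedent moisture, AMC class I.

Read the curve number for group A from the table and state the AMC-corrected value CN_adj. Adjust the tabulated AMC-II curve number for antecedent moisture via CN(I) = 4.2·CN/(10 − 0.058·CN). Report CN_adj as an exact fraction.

NRCS table: small grain, straight row, good condition, soil group A → CN(II) = 63
CN(I) from CN(II)=63: (4.2·63)/(10 − 0.058·63) = 132300/3173 ≈ 41.696

CN_adj = 132300/3173 ≈ 41.696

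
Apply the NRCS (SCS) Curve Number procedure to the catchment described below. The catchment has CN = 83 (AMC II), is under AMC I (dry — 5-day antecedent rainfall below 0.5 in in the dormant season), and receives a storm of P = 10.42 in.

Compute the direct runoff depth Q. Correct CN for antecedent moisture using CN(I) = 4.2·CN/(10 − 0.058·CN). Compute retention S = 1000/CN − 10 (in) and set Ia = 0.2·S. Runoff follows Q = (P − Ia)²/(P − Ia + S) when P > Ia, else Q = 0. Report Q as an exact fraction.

Q = 677498548609/108772176450 in ≈ 6.229 in

CN(I) from CN(II)=83: (4.2·83)/(10 − 0.058·83) = 174300/2593 ≈ 67.219
Retention S: 1000/CN − 10 with CN=67.219 → S = 8500/1743 ≈ 4.877 in
Ia = 0.2S: 0.2·4.877 = 0.975 in (exactly 1700/1743)
Since P=10.420 > Ia=0.975: effective rainfall P−Ia = 823103/87150 in
Runoff Q = (P−Ia)²/(P−Ia+S) = (9.445)²/(9.445+4.877) = 677498548609/108772176450 ≈ 6.229 in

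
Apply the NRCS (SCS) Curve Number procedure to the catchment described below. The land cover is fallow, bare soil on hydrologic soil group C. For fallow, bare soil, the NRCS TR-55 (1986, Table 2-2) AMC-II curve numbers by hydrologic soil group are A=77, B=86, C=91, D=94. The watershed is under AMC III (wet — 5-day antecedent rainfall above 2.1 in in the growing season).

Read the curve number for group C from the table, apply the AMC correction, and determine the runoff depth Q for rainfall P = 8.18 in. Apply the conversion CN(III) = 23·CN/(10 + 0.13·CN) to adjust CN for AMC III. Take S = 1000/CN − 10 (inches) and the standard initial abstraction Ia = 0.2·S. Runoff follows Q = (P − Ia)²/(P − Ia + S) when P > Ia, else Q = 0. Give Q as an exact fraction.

Q = 717471679369/93351672050 in ≈ 7.686 in

NRCS table: fallow, bare soil, soil group C → CN(II) = 91
Wet (AMC III): CN(III) = 23·91/(10 + 0.13·91) = 2093/(2183/100) = 209300/2183 ≈ 95.877
Retention S: 1000/CN − 10 with CN=95.877 → S = 900/2093 ≈ 0.430 in
Ia = 0.2S: 0.2·0.430 = 0.086 in (exactly 180/2093)
Excess rainfall: 8.180 − 0.086 = 8.094 in; P > Ia so Q > 0
Runoff Q = (P−Ia)²/(P−Ia+S) = (8.094)²/(8.094+0.430) = 717471679369/93351672050 ≈ 7.686 in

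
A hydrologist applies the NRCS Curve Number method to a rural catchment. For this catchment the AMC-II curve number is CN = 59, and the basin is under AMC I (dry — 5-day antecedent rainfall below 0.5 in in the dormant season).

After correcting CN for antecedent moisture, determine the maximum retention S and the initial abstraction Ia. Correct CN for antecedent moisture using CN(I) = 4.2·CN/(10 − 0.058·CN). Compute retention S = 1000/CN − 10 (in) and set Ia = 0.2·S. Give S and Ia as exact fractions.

S = 20500/1239 in ≈ 16.546 in; Ia = 4100/1239 in ≈ 3.309 in

Dry (AMC I): CN(I) = 4.2·59/(10 − 0.058·59) = (1239/5)/(3289/500) = 123900/3289 ≈ 37.671
Max retention: S = 1000/(123900/3289) − 10 = 20500/1239 in (≈ 16.546 in)
Initial abstraction Ia = S/5 = (20500/1239)/5 = 4100/1239 ≈ 3.309 in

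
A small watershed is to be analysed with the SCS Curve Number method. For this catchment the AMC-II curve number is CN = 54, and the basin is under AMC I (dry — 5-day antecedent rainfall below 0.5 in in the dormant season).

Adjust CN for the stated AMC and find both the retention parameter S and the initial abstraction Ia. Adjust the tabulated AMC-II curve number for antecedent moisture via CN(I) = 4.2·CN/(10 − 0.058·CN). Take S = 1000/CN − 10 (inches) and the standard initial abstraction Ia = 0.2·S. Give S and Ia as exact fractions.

S = 11500/567 in ≈ 20.282 in; Ia = 2300/567 in ≈ 4.056 in

CN(I) from CN(II)=54: (4.2·54)/(10 − 0.058·54) = 56700/1717 ≈ 33.023
Max retention: S = 1000/(56700/1717) − 10 = 11500/567 in (≈ 20.282 in)
Initial abstraction Ia = S/5 = (11500/567)/5 = 2300/567 ≈ 4.056 in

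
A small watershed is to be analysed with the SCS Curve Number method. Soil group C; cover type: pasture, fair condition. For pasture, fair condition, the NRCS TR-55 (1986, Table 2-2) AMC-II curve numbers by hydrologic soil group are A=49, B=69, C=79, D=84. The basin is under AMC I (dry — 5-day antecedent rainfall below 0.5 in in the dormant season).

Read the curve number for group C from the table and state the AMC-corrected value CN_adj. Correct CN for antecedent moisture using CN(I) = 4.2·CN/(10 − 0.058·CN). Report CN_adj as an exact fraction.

CN_adj = 7900/129 ≈ 61.240

NRCS table: pasture, fair condition, soil group C → CN(II) = 79
Adjust CN=79 to AMC I: 4.2·79/(10 − 0.058·79) → (1659/5) ÷ (2709/500) = 7900/129 ≈ 61.240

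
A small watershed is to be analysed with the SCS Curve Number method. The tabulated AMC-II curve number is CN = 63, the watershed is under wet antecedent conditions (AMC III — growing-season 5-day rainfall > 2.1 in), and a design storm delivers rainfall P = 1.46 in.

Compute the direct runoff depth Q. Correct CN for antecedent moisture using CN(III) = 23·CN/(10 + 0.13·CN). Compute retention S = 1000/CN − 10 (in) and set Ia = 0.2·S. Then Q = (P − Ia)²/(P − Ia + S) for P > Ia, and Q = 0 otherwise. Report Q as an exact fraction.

Wet (AMC III): CN(III) = 23·63/(10 + 0.13·63) = 1449/(1819/100) = 144900/1819 ≈ 79.659
Max retention: S = 1000/(144900/1819) − 10 = 3700/1449 in (≈ 2.553 in)
Ia = 0.2·(3700/1449) = 740/1449 in ≈ 0.511 in
Since P=1.460 > Ia=0.511: effective rainfall P−Ia = 68777/72450 in
Q: (68777/72450)² ÷ (253777/72450) = 4730275729/18386143650 in (≈ 0.257 in)

Q = 4730275729/18386143650 in ≈ 0.257 in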